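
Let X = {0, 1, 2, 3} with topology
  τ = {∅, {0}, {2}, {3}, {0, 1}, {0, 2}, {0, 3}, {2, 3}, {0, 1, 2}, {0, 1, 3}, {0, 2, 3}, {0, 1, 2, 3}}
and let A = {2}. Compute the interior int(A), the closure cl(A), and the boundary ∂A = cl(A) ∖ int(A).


int(A) = {2}, cl(A) = {2}, ∂A = ∅.

Closed sets in (X, τ) are complements of opens:
  closed(X, τ) = {∅, {1}, {2}, {3}, {0, 1}, {1, 2}, {1, 3}, {2, 3}, {0, 1, 2}, {0, 1, 3}, {1, 2, 3}, {0, 1, 2, 3}}.
int(A) = ⋃ {U ∈ τ : U ⊆ A}. Opens contained in A: ∅, {2}.
Taking the union of these: int(A) = {2}.
cl(A) = ⋂ {C closed : A ⊆ C}. Closed sets containing A: {2}, {1, 2}, {2, 3}, {0, 1, 2}, {1, 2, 3}, {0, 1, 2, 3}.
Intersecting these: cl(A) = {2}.
∂A = cl(A) ∖ int(A) = {2} ∖ {2} = ∅.


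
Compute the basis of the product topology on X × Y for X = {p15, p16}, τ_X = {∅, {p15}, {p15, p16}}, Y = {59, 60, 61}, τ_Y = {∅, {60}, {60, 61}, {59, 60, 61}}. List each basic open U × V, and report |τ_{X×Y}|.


Basis B = {∅ × ∅, {p15} × {60}, {p15} × {60, 61}, {p15, p16} × {60}, {p15} × {59, 60, 61}, {p15, p16} × {60, 61}, {p15, p16} × {59, 60, 61}}; |τ_{X×Y}| = 10.

Enumerate products U × V with U ∈ τ_X, V ∈ τ_Y (deduplicated):
  ∅ × ∅ = {} (∅)
  {p15} × {60} = {(p15,60)}
  {p15} × {60, 61} = {(p15,60), (p15,61)}
  {p15, p16} × {60} = {(p15,60), (p16,60)}
  {p15} × {59, 60, 61} = {(p15,59), (p15,60), (p15,61)}
  {p15, p16} × {60, 61} = {(p15,60), (p15,61), (p16,60), (p16,61)}
  {p15, p16} × {59, 60, 61} = {(p15,59), (p15,60), (p15,61), (p16,59), (p16,60), (p16,61)}
These 7 distinct sets form the basis B.
Close under arbitrary unions to get τ_{X×Y}; counting gives |τ_{X×Y}| = 10.


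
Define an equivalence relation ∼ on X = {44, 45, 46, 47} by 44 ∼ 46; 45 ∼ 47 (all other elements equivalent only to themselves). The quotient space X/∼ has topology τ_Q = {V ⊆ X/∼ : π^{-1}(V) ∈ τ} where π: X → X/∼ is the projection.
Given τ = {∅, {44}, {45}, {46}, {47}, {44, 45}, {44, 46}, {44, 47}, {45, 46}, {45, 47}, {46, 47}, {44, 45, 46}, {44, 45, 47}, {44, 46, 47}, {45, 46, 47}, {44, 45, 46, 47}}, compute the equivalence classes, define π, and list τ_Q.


X/∼ = {[44=46], [45=47]}; |τ_Q| = 4.

Equivalence classes: [44=46], [45=47].
Quotient map π: X → X/∼ sends 44 ↦ [44=46], 45 ↦ [45=47], 46 ↦ [44=46], 47 ↦ [45=47].
For each subset V ⊆ X/∼, compute π^{-1}(V) ⊆ X and check whether π^{-1}(V) ∈ τ. V is open in τ_Q iff π^{-1}(V) ∈ τ.
  V = {}: π^{-1}(V) = ∅ ∈ τ ✓.
  V = {[44=46]}: π^{-1}(V) = {44, 46} ∈ τ ✓.
  V = {[45=47]}: π^{-1}(V) = {45, 47} ∈ τ ✓.
  V = {[44=46], [45=47]}: π^{-1}(V) = {44, 45, 46, 47} ∈ τ ✓.
Open sets in the quotient: τ_Q = {{}, {[44=46]}, {[45=47]}, {[44=46], [45=47]}} (4 elements).


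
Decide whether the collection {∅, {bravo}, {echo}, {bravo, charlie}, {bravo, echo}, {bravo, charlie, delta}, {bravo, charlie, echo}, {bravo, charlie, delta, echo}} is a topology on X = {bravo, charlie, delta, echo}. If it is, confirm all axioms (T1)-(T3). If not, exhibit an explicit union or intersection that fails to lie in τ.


τ IS a topology on X.

Axiom (T1): ∅ ∈ τ? Yes; X ∈ τ? Yes.
Axiom (T2/T3): check pairwise unions and intersections of members of τ.
All pairwise intersections and unions checked — each lies in τ. Therefore τ satisfies (T1), (T2), (T3): it IS a topology on X.


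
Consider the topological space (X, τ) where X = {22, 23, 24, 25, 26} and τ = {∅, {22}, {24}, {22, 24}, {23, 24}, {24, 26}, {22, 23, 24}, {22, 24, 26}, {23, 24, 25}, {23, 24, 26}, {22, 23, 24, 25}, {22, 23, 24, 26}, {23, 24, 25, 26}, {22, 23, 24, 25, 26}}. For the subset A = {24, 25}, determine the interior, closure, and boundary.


int(A) = {24}, cl(A) = {23, 24, 25, 26}, ∂A = {23, 25, 26}.

Closed sets in (X, τ) are complements of opens:
  closed(X, τ) = {∅, {22}, {25}, {26}, {22, 25}, {22, 26}, {23, 25}, {25, 26}, {22, 23, 25}, {22, 25, 26}, {23, 25, 26}, {22, 23, 25, 26}, {23, 24, 25, 26}, {22, 23, 24, 25, 26}}.
int(A) = ⋃ {U ∈ τ : U ⊆ A}. Opens contained in A: ∅, {24}.
Taking the union of these: int(A) = {24}.
cl(A) = ⋂ {C closed : A ⊆ C}. Closed sets containing A: {23, 24, 25, 26}, {22, 23, 24, 25, 26}.
Intersecting these: cl(A) = {23, 24, 25, 26}.
∂A = cl(A) ∖ int(A) = {23, 24, 25, 26} ∖ {24} = {23, 25, 26}.


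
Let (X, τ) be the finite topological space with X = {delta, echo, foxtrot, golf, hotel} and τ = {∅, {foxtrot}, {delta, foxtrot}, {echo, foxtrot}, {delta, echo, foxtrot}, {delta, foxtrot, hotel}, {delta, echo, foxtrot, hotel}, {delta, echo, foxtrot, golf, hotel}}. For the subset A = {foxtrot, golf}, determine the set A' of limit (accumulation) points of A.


A' = {delta, echo, golf, hotel}

For each x ∈ X, list the open sets U ∈ τ with x ∈ U, then check whether U ∩ (A ∖ {x}) ≠ ∅ for every such U.
  x = delta: opens ∋ x are {delta, foxtrot}, {delta, echo, foxtrot}, {delta, foxtrot, hotel}, {delta, echo, foxtrot, hotel}, {delta, echo, foxtrot, golf, hotel}; each meets A ∖ {delta}, so x IS a limit point.
  x = echo: opens ∋ x are {echo, foxtrot}, {delta, echo, foxtrot}, {delta, echo, foxtrot, hotel}, {delta, echo, foxtrot, golf, hotel}; each meets A ∖ {echo}, so x IS a limit point.
  x = foxtrot: open {foxtrot} ∋ x has {foxtrot} ∩ (A ∖ {foxtrot}) = ∅, so x is NOT a limit point.
  x = golf: opens ∋ x are {delta, echo, foxtrot, golf, hotel}; each meets A ∖ {golf}, so x IS a limit point.
  x = hotel: opens ∋ x are {delta, foxtrot, hotel}, {delta, echo, foxtrot, hotel}, {delta, echo, foxtrot, golf, hotel}; each meets A ∖ {hotel}, so x IS a limit point.
Collecting: A' = {delta, echo, golf, hotel}.


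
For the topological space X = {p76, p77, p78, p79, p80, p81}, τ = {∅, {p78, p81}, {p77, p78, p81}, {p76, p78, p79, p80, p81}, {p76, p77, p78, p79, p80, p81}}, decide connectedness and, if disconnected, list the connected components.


(X, τ) is connected.

Find clopen sets (U ∈ τ with X ∖ U ∈ τ):
  U = ∅, X ∖ U = {p76, p77, p78, p79, p80, p81} — both open, so U is clopen.
  U = {p76, p77, p78, p79, p80, p81}, X ∖ U = ∅ — both open, so U is clopen.
Only trivial clopens (∅ and X) exist, so (X, τ) is connected.
Compute connected components by grouping points that agree on all clopens:
  component: {p76, p77, p78, p79, p80, p81}


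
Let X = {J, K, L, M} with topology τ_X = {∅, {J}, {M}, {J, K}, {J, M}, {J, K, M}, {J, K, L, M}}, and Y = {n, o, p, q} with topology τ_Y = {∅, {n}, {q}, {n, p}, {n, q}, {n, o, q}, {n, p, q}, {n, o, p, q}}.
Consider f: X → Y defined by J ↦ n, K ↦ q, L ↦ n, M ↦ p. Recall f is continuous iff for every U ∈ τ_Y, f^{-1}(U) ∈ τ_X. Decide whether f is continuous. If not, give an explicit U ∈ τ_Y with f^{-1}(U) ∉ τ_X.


f is NOT continuous.

Compute f^{-1}(U) for each U ∈ τ_Y:
  U = ∅: f^{-1}(U) = ∅ ∈ τ_X ✓.
  U = {n}: f^{-1}(U) = {J, L} ∉ τ_X ✗.
  U = {q}: f^{-1}(U) = {K} ∉ τ_X ✗.
  U = {n, p}: f^{-1}(U) = {J, L, M} ∉ τ_X ✗.
  U = {n, q}: f^{-1}(U) = {J, K, L} ∉ τ_X ✗.
  U = {n, o, q}: f^{-1}(U) = {J, K, L} ∉ τ_X ✗.
  U = {n, p, q}: f^{-1}(U) = {J, K, L, M} ∈ τ_X ✓.
  U = {n, o, p, q}: f^{-1}(U) = {J, K, L, M} ∈ τ_X ✓.
Found U = {n} with f^{-1}(U) = {J, L} not in τ_X. Therefore f is NOT continuous.


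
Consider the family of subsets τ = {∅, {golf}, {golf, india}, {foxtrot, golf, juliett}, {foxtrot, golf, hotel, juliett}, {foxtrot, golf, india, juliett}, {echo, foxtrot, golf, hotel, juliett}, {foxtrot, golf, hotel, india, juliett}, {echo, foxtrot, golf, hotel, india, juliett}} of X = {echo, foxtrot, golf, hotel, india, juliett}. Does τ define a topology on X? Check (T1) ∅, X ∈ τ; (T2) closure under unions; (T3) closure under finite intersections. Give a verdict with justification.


τ IS a topology on X.

Axiom (T1): ∅ ∈ τ? Yes; X ∈ τ? Yes.
Axiom (T2/T3): check pairwise unions and intersections of members of τ.
All pairwise intersections and unions checked — each lies in τ. Therefore τ satisfies (T1), (T2), (T3): it IS a topology on X.


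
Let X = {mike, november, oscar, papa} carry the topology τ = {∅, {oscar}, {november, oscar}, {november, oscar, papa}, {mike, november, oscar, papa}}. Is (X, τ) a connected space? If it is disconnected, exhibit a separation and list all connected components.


(X, τ) is connected.

Find clopen sets (U ∈ τ with X ∖ U ∈ τ):
  U = ∅, X ∖ U = {mike, november, oscar, papa} — both open, so U is clopen.
  U = {mike, november, oscar, papa}, X ∖ U = ∅ — both open, so U is clopen.
Only trivial clopens (∅ and X) exist, so (X, τ) is connected.
Compute connected components by grouping points that agree on all clopens:
  component: {mike, november, oscar, papa}


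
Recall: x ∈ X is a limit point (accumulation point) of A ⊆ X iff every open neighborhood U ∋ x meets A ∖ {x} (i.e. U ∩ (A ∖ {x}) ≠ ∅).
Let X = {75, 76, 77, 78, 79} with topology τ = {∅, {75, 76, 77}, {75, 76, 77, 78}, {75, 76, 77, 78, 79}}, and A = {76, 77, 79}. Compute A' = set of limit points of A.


A' = {75, 76, 77, 78, 79}

For each x ∈ X, list the open sets U ∈ τ with x ∈ U, then check whether U ∩ (A ∖ {x}) ≠ ∅ for every such U.
  x = 75: opens ∋ x are {75, 76, 77}, {75, 76, 77, 78}, {75, 76, 77, 78, 79}; each meets A ∖ {75}, so x IS a limit point.
  x = 76: opens ∋ x are {75, 76, 77}, {75, 76, 77, 78}, {75, 76, 77, 78, 79}; each meets A ∖ {76}, so x IS a limit point.
  x = 77: opens ∋ x are {75, 76, 77}, {75, 76, 77, 78}, {75, 76, 77, 78, 79}; each meets A ∖ {77}, so x IS a limit point.
  x = 78: opens ∋ x are {75, 76, 77, 78}, {75, 76, 77, 78, 79}; each meets A ∖ {78}, so x IS a limit point.
  x = 79: opens ∋ x are {75, 76, 77, 78, 79}; each meets A ∖ {79}, so x IS a limit point.
Collecting: A' = {75, 76, 77, 78, 79}.


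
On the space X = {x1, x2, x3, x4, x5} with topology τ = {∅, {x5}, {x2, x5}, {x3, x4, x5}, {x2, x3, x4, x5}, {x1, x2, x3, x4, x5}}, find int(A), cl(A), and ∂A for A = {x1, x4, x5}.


int(A) = {x5}, cl(A) = {x1, x2, x3, x4, x5}, ∂A = {x1, x2, x3, x4}.

Closed sets in (X, τ) are complements of opens:
  closed(X, τ) = {∅, {x1}, {x1, x2}, {x1, x3, x4}, {x1, x2, x3, x4}, {x1, x2, x3, x4, x5}}.
int(A) = ⋃ {U ∈ τ : U ⊆ A}. Opens contained in A: ∅, {x5}.
Taking the union of these: int(A) = {x5}.
cl(A) = ⋂ {C closed : A ⊆ C}. Closed sets containing A: {x1, x2, x3, x4, x5}.
Intersecting these: cl(A) = {x1, x2, x3, x4, x5}.
∂A = cl(A) ∖ int(A) = {x1, x2, x3, x4, x5} ∖ {x5} = {x1, x2, x3, x4}.


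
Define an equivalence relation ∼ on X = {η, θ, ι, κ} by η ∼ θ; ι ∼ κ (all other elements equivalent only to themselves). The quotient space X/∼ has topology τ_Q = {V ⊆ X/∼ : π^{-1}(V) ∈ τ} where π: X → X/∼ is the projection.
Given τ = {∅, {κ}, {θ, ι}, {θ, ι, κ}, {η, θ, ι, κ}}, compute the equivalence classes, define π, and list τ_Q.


X/∼ = {[η=θ], [ι=κ]}; |τ_Q| = 2.

Equivalence classes: [η=θ], [ι=κ].
Quotient map π: X → X/∼ sends η ↦ [η=θ], θ ↦ [η=θ], ι ↦ [ι=κ], κ ↦ [ι=κ].
For each subset V ⊆ X/∼, compute π^{-1}(V) ⊆ X and check whether π^{-1}(V) ∈ τ. V is open in τ_Q iff π^{-1}(V) ∈ τ.
  V = {}: π^{-1}(V) = ∅ ∈ τ ✓.
  V = {[η=θ]}: π^{-1}(V) = {η, θ} ∉ τ ✗.
  V = {[ι=κ]}: π^{-1}(V) = {ι, κ} ∉ τ ✗.
  V = {[η=θ], [ι=κ]}: π^{-1}(V) = {η, θ, ι, κ} ∈ τ ✓.
Open sets in the quotient: τ_Q = {{}, {[η=θ], [ι=κ]}} (2 elements).


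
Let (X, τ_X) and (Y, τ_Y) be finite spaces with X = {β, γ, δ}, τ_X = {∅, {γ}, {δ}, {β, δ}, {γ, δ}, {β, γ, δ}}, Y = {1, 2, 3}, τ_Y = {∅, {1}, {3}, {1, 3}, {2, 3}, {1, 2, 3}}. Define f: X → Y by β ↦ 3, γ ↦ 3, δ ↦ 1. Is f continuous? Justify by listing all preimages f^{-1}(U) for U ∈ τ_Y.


f is NOT continuous.

Compute f^{-1}(U) for each U ∈ τ_Y:
  U = ∅: f^{-1}(U) = ∅ ∈ τ_X ✓.
  U = {1}: f^{-1}(U) = {δ} ∈ τ_X ✓.
  U = {3}: f^{-1}(U) = {β, γ} ∉ τ_X ✗.
  U = {1, 3}: f^{-1}(U) = {β, γ, δ} ∈ τ_X ✓.
  U = {2, 3}: f^{-1}(U) = {β, γ} ∉ τ_X ✗.
  U = {1, 2, 3}: f^{-1}(U) = {β, γ, δ} ∈ τ_X ✓.
Found U = {3} with f^{-1}(U) = {β, γ} not in τ_X. Therefore f is NOT continuous.


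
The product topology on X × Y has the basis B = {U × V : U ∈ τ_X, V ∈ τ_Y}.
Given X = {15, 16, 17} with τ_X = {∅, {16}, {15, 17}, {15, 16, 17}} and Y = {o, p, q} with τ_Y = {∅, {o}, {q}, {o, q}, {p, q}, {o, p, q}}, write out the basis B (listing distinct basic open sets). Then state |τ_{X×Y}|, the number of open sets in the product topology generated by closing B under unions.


Basis B = {∅ × ∅, {16} × {o}, {16} × {q}, {15, 17} × {o}, {15, 17} × {q}, {16} × {o, q}, {16} × {p, q}, {15, 16, 17} × {o}, {15, 16, 17} × {q}, {16} × {o, p, q}, {15, 17} × {o, q}, {15, 17} × {p, q}, {15, 17} × {o, p, q}, {15, 16, 17} × {o, q}, {15, 16, 17} × {p, q}, {15, 16, 17} × {o, p, q}}; |τ_{X×Y}| = 36.

Enumerate products U × V with U ∈ τ_X, V ∈ τ_Y (deduplicated):
  ∅ × ∅ = {} (∅)
  {16} × {o} = {(16,o)}
  {16} × {q} = {(16,q)}
  {15, 17} × {o} = {(15,o), (17,o)}
  {15, 17} × {q} = {(15,q), (17,q)}
  {16} × {o, q} = {(16,o), (16,q)}
  {16} × {p, q} = {(16,p), (16,q)}
  {15, 16, 17} × {o} = {(15,o), (16,o), (17,o)}
  {15, 16, 17} × {q} = {(15,q), (16,q), (17,q)}
  {16} × {o, p, q} = {(16,o), (16,p), (16,q)}
  {15, 17} × {o, q} = {(15,o), (15,q), (17,o), (17,q)}
  {15, 17} × {p, q} = {(15,p), (15,q), (17,p), (17,q)}
  {15, 17} × {o, p, q} = {(15,o), (15,p), (15,q), (17,o), (17,p), (17,q)}
  {15, 16, 17} × {o, q} = {(15,o), (15,q), (16,o), (16,q), (17,o), (17,q)}
  {15, 16, 17} × {p, q} = {(15,p), (15,q), (16,p), (16,q), (17,p), (17,q)}
  {15, 16, 17} × {o, p, q} = {(15,o), (15,p), (15,q), (16,o), (16,p), (16,q), (17,o), (17,p), (17,q)}
These 16 distinct sets form the basis B.
Close under arbitrary unions to get τ_{X×Y}; counting gives |τ_{X×Y}| = 36.


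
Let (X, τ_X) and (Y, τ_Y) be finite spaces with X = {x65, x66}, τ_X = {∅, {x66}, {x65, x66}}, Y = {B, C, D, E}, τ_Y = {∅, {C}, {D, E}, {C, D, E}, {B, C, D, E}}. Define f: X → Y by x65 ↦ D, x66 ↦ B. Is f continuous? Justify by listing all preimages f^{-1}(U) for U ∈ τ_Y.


f is NOT continuous.

Compute f^{-1}(U) for each U ∈ τ_Y:
  U = ∅: f^{-1}(U) = ∅ ∈ τ_X ✓.
  U = {C}: f^{-1}(U) = ∅ ∈ τ_X ✓.
  U = {D, E}: f^{-1}(U) = {x65} ∉ τ_X ✗.
  U = {C, D, E}: f^{-1}(U) = {x65} ∉ τ_X ✗.
  U = {B, C, D, E}: f^{-1}(U) = {x65, x66} ∈ τ_X ✓.
Found U = {D, E} with f^{-1}(U) = {x65} not in τ_X. Therefore f is NOT continuous.


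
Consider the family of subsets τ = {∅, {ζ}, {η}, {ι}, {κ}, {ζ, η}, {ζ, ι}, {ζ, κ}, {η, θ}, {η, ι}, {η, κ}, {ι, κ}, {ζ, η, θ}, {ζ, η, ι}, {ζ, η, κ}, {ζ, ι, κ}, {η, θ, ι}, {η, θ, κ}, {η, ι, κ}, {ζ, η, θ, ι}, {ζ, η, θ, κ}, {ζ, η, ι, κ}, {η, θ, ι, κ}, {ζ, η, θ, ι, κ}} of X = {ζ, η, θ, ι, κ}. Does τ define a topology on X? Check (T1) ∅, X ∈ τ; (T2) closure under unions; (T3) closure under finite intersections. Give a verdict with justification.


τ IS a topology on X.

Axiom (T1): ∅ ∈ τ? Yes; X ∈ τ? Yes.
Axiom (T2/T3): check pairwise unions and intersections of members of τ.
All pairwise intersections and unions checked — each lies in τ. Therefore τ satisfies (T1), (T2), (T3): it IS a topology on X.


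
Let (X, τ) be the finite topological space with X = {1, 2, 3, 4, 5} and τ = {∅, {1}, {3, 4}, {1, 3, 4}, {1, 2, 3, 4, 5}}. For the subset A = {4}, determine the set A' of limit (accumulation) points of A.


A' = {2, 3, 5}

For each x ∈ X, list the open sets U ∈ τ with x ∈ U, then check whether U ∩ (A ∖ {x}) ≠ ∅ for every such U.
  x = 1: open {1} ∋ x has {1} ∩ (A ∖ {1}) = ∅, so x is NOT a limit point.
  x = 2: opens ∋ x are {1, 2, 3, 4, 5}; each meets A ∖ {2}, so x IS a limit point.
  x = 3: opens ∋ x are {3, 4}, {1, 3, 4}, {1, 2, 3, 4, 5}; each meets A ∖ {3}, so x IS a limit point.
  x = 4: open {3, 4} ∋ x has {3, 4} ∩ (A ∖ {4}) = ∅, so x is NOT a limit point.
  x = 5: opens ∋ x are {1, 2, 3, 4, 5}; each meets A ∖ {5}, so x IS a limit point.
Collecting: A' = {2, 3, 5}.


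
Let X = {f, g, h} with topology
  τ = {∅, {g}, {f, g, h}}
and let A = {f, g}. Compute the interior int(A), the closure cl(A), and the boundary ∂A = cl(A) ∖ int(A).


int(A) = {g}, cl(A) = {f, g, h}, ∂A = {f, h}.

Closed sets in (X, τ) are complements of opens:
  closed(X, τ) = {∅, {f, h}, {f, g, h}}.
int(A) = ⋃ {U ∈ τ : U ⊆ A}. Opens contained in A: ∅, {g}.
Taking the union of these: int(A) = {g}.
cl(A) = ⋂ {C closed : A ⊆ C}. Closed sets containing A: {f, g, h}.
Intersecting these: cl(A) = {f, g, h}.
∂A = cl(A) ∖ int(A) = {f, g, h} ∖ {g} = {f, h}.


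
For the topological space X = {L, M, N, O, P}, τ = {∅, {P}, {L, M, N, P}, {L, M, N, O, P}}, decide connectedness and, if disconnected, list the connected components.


(X, τ) is connected.

Find clopen sets (U ∈ τ with X ∖ U ∈ τ):
  U = ∅, X ∖ U = {L, M, N, O, P} — both open, so U is clopen.
  U = {L, M, N, O, P}, X ∖ U = ∅ — both open, so U is clopen.
Only trivial clopens (∅ and X) exist, so (X, τ) is connected.
Compute connected components by grouping points that agree on all clopens:
  component: {L, M, N, O, P}


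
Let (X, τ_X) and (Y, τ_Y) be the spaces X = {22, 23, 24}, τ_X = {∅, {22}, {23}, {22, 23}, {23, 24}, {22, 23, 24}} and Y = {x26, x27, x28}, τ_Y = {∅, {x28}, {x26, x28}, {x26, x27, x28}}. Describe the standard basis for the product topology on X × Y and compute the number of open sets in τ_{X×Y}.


Basis B = {∅ × ∅, {22} × {x28}, {23} × {x28}, {22} × {x26, x28}, {22, 23} × {x28}, {23} × {x26, x28}, {23, 24} × {x28}, {22} × {x26, x27, x28}, {22, 23, 24} × {x28}, {23} × {x26, x27, x28}, {22, 23} × {x26, x28}, {23, 24} × {x26, x28}, {22, 23} × {x26, x27, x28}, {22, 23, 24} × {x26, x28}, {23, 24} × {x26, x27, x28}, {22, 23, 24} × {x26, x27, x28}}; |τ_{X×Y}| = 40.

Enumerate products U × V with U ∈ τ_X, V ∈ τ_Y (deduplicated):
  ∅ × ∅ = {} (∅)
  {22} × {x28} = {(22,x28)}
  {23} × {x28} = {(23,x28)}
  {22} × {x26, x28} = {(22,x26), (22,x28)}
  {22, 23} × {x28} = {(22,x28), (23,x28)}
  {23} × {x26, x28} = {(23,x26), (23,x28)}
  {23, 24} × {x28} = {(23,x28), (24,x28)}
  {22} × {x26, x27, x28} = {(22,x26), (22,x27), (22,x28)}
  {22, 23, 24} × {x28} = {(22,x28), (23,x28), (24,x28)}
  {23} × {x26, x27, x28} = {(23,x26), (23,x27), (23,x28)}
  {22, 23} × {x26, x28} = {(22,x26), (22,x28), (23,x26), (23,x28)}
  {23, 24} × {x26, x28} = {(23,x26), (23,x28), (24,x26), (24,x28)}
  {22, 23} × {x26, x27, x28} = {(22,x26), (22,x27), (22,x28), (23,x26), (23,x27), (23,x28)}
  {22, 23, 24} × {x26, x28} = {(22,x26), (22,x28), (23,x26), (23,x28), (24,x26), (24,x28)}
  {23, 24} × {x26, x27, x28} = {(23,x26), (23,x27), (23,x28), (24,x26), (24,x27), (24,x28)}
  {22, 23, 24} × {x26, x27, x28} = {(22,x26), (22,x27), (22,x28), (23,x26), (23,x27), (23,x28), (24,x26), (24,x27), (24,x28)}
These 16 distinct sets form the basis B.
Close under arbitrary unions to get τ_{X×Y}; counting gives |τ_{X×Y}| = 40.


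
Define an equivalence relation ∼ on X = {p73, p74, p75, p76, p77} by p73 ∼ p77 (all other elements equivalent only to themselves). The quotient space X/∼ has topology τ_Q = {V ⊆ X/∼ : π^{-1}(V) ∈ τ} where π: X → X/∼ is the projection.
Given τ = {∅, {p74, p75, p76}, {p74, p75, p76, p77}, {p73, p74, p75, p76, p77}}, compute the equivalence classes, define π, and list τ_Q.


X/∼ = {[p73=p77], [p74], [p75], [p76]}; |τ_Q| = 3.

Equivalence classes: [p73=p77], [p74], [p75], [p76].
Quotient map π: X → X/∼ sends p73 ↦ [p73=p77], p74 ↦ [p74], p75 ↦ [p75], p76 ↦ [p76], p77 ↦ [p73=p77].
For each subset V ⊆ X/∼, compute π^{-1}(V) ⊆ X and check whether π^{-1}(V) ∈ τ. V is open in τ_Q iff π^{-1}(V) ∈ τ.
  V = {}: π^{-1}(V) = ∅ ∈ τ ✓.
  V = {[p73=p77]}: π^{-1}(V) = {p73, p77} ∉ τ ✗.
  V = {[p74]}: π^{-1}(V) = {p74} ∉ τ ✗.
  V = {[p73=p77], [p74]}: π^{-1}(V) = {p73, p74, p77} ∉ τ ✗.
  V = {[p75]}: π^{-1}(V) = {p75} ∉ τ ✗.
  V = {[p73=p77], [p75]}: π^{-1}(V) = {p73, p75, p77} ∉ τ ✗.
  V = {[p74], [p75]}: π^{-1}(V) = {p74, p75} ∉ τ ✗.
  V = {[p73=p77], [p74], [p75]}: π^{-1}(V) = {p73, p74, p75, p77} ∉ τ ✗.
  V = {[p76]}: π^{-1}(V) = {p76} ∉ τ ✗.
  V = {[p73=p77], [p76]}: π^{-1}(V) = {p73, p76, p77} ∉ τ ✗.
  V = {[p74], [p76]}: π^{-1}(V) = {p74, p76} ∉ τ ✗.
  V = {[p73=p77], [p74], [p76]}: π^{-1}(V) = {p73, p74, p76, p77} ∉ τ ✗.
  V = {[p75], [p76]}: π^{-1}(V) = {p75, p76} ∉ τ ✗.
  V = {[p73=p77], [p75], [p76]}: π^{-1}(V) = {p73, p75, p76, p77} ∉ τ ✗.
  V = {[p74], [p75], [p76]}: π^{-1}(V) = {p74, p75, p76} ∈ τ ✓.
  V = {[p73=p77], [p74], [p75], [p76]}: π^{-1}(V) = {p73, p74, p75, p76, p77} ∈ τ ✓.
Open sets in the quotient: τ_Q = {{}, {[p74], [p75], [p76]}, {[p73=p77], [p74], [p75], [p76]}} (3 elements).


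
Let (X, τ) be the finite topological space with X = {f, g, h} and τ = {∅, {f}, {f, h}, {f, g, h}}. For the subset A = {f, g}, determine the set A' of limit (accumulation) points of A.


A' = {g, h}

For each x ∈ X, list the open sets U ∈ τ with x ∈ U, then check whether U ∩ (A ∖ {x}) ≠ ∅ for every such U.
  x = f: open {f} ∋ x has {f} ∩ (A ∖ {f}) = ∅, so x is NOT a limit point.
  x = g: opens ∋ x are {f, g, h}; each meets A ∖ {g}, so x IS a limit point.
  x = h: opens ∋ x are {f, h}, {f, g, h}; each meets A ∖ {h}, so x IS a limit point.
Collecting: A' = {g, h}.


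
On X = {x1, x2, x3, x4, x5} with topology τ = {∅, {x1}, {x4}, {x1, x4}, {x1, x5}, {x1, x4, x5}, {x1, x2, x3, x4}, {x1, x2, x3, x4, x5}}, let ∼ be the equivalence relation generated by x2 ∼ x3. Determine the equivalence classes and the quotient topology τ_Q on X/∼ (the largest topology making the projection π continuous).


X/∼ = {[x1], [x2=x3], [x4], [x5]}; |τ_Q| = 8.

Equivalence classes: [x1], [x2=x3], [x4], [x5].
Quotient map π: X → X/∼ sends x1 ↦ [x1], x2 ↦ [x2=x3], x3 ↦ [x2=x3], x4 ↦ [x4], x5 ↦ [x5].
For each subset V ⊆ X/∼, compute π^{-1}(V) ⊆ X and check whether π^{-1}(V) ∈ τ. V is open in τ_Q iff π^{-1}(V) ∈ τ.
  V = {}: π^{-1}(V) = ∅ ∈ τ ✓.
  V = {[x1]}: π^{-1}(V) = {x1} ∈ τ ✓.
  V = {[x2=x3]}: π^{-1}(V) = {x2, x3} ∉ τ ✗.
  V = {[x1], [x2=x3]}: π^{-1}(V) = {x1, x2, x3} ∉ τ ✗.
  V = {[x4]}: π^{-1}(V) = {x4} ∈ τ ✓.
  V = {[x1], [x4]}: π^{-1}(V) = {x1, x4} ∈ τ ✓.
  V = {[x2=x3], [x4]}: π^{-1}(V) = {x2, x3, x4} ∉ τ ✗.
  V = {[x1], [x2=x3], [x4]}: π^{-1}(V) = {x1, x2, x3, x4} ∈ τ ✓.
  V = {[x5]}: π^{-1}(V) = {x5} ∉ τ ✗.
  V = {[x1], [x5]}: π^{-1}(V) = {x1, x5} ∈ τ ✓.
  V = {[x2=x3], [x5]}: π^{-1}(V) = {x2, x3, x5} ∉ τ ✗.
  V = {[x1], [x2=x3], [x5]}: π^{-1}(V) = {x1, x2, x3, x5} ∉ τ ✗.
  V = {[x4], [x5]}: π^{-1}(V) = {x4, x5} ∉ τ ✗.
  V = {[x1], [x4], [x5]}: π^{-1}(V) = {x1, x4, x5} ∈ τ ✓.
  V = {[x2=x3], [x4], [x5]}: π^{-1}(V) = {x2, x3, x4, x5} ∉ τ ✗.
  V = {[x1], [x2=x3], [x4], [x5]}: π^{-1}(V) = {x1, x2, x3, x4, x5} ∈ τ ✓.
Open sets in the quotient: τ_Q = {{}, {[x1]}, {[x4]}, {[x1], [x4]}, {[x1], [x2=x3], [x4]}, {[x1], [x5]}, {[x1], [x4], [x5]}, {[x1], [x2=x3], [x4], [x5]}} (8 elements).


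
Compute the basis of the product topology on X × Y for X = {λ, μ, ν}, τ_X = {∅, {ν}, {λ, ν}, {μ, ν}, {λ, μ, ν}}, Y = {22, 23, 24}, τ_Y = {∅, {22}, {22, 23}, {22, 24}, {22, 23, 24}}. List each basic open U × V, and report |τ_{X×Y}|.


Basis B = {∅ × ∅, {ν} × {22}, {λ, ν} × {22}, {μ, ν} × {22}, {ν} × {22, 23}, {ν} × {22, 24}, {λ, μ, ν} × {22}, {ν} × {22, 23, 24}, {λ, ν} × {22, 23}, {λ, ν} × {22, 24}, {μ, ν} × {22, 23}, {μ, ν} × {22, 24}, {λ, ν} × {22, 23, 24}, {λ, μ, ν} × {22, 23}, {λ, μ, ν} × {22, 24}, {μ, ν} × {22, 23, 24}, {λ, μ, ν} × {22, 23, 24}}; |τ_{X×Y}| = 48.

Enumerate products U × V with U ∈ τ_X, V ∈ τ_Y (deduplicated):
  ∅ × ∅ = {} (∅)
  {ν} × {22} = {(ν,22)}
  {λ, ν} × {22} = {(λ,22), (ν,22)}
  {μ, ν} × {22} = {(μ,22), (ν,22)}
  {ν} × {22, 23} = {(ν,22), (ν,23)}
  {ν} × {22, 24} = {(ν,22), (ν,24)}
  {λ, μ, ν} × {22} = {(λ,22), (μ,22), (ν,22)}
  {ν} × {22, 23, 24} = {(ν,22), (ν,23), (ν,24)}
  {λ, ν} × {22, 23} = {(λ,22), (λ,23), (ν,22), (ν,23)}
  {λ, ν} × {22, 24} = {(λ,22), (λ,24), (ν,22), (ν,24)}
  {μ, ν} × {22, 23} = {(μ,22), (μ,23), (ν,22), (ν,23)}
  {μ, ν} × {22, 24} = {(μ,22), (μ,24), (ν,22), (ν,24)}
  {λ, ν} × {22, 23, 24} = {(λ,22), (λ,23), (λ,24), (ν,22), (ν,23), (ν,24)}
  {λ, μ, ν} × {22, 23} = {(λ,22), (λ,23), (μ,22), (μ,23), (ν,22), (ν,23)}
  {λ, μ, ν} × {22, 24} = {(λ,22), (λ,24), (μ,22), (μ,24), (ν,22), (ν,24)}
  {μ, ν} × {22, 23, 24} = {(μ,22), (μ,23), (μ,24), (ν,22), (ν,23), (ν,24)}
  {λ, μ, ν} × {22, 23, 24} = {(λ,22), (λ,23), (λ,24), (μ,22), (μ,23), (μ,24), (ν,22), (ν,23), (ν,24)}
These 17 distinct sets form the basis B.
Close under arbitrary unions to get τ_{X×Y}; counting gives |τ_{X×Y}| = 48.


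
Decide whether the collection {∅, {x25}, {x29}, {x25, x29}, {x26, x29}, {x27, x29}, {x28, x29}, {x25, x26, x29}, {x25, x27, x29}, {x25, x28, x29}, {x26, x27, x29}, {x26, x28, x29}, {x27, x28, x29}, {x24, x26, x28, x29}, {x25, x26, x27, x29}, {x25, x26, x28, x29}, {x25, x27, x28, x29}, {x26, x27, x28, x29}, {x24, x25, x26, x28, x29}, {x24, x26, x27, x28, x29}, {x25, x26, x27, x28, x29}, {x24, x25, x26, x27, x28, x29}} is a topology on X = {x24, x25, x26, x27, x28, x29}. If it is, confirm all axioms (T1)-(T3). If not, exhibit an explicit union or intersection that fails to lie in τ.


τ IS a topology on X.

Axiom (T1): ∅ ∈ τ? Yes; X ∈ τ? Yes.
Axiom (T2/T3): check pairwise unions and intersections of members of τ.
All pairwise intersections and unions checked — each lies in τ. Therefore τ satisfies (T1), (T2), (T3): it IS a topology on X.


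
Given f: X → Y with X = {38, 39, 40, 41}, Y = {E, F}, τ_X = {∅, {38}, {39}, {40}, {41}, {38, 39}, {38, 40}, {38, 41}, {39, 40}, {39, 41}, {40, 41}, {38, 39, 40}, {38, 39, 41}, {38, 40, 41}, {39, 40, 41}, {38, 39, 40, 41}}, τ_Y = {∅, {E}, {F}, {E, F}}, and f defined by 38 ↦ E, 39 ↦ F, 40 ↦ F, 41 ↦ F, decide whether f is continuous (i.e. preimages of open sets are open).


f IS continuous.

Compute f^{-1}(U) for each U ∈ τ_Y:
  U = ∅: f^{-1}(U) = ∅ ∈ τ_X ✓.
  U = {E}: f^{-1}(U) = {38} ∈ τ_X ✓.
  U = {F}: f^{-1}(U) = {39, 40, 41} ∈ τ_X ✓.
  U = {E, F}: f^{-1}(U) = {38, 39, 40, 41} ∈ τ_X ✓.
Every preimage lies in τ_X, so f IS continuous.


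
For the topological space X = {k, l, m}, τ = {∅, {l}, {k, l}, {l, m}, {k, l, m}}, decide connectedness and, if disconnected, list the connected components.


(X, τ) is connected.

Find clopen sets (U ∈ τ with X ∖ U ∈ τ):
  U = ∅, X ∖ U = {k, l, m} — both open, so U is clopen.
  U = {k, l, m}, X ∖ U = ∅ — both open, so U is clopen.
Only trivial clopens (∅ and X) exist, so (X, τ) is connected.
Compute connected components by grouping points that agree on all clopens:
  component: {k, l, m}


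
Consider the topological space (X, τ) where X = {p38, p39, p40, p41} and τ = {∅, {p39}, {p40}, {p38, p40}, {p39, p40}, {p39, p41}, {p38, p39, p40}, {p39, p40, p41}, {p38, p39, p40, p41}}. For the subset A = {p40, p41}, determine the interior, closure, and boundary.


int(A) = {p40}, cl(A) = {p38, p40, p41}, ∂A = {p38, p41}.

Closed sets in (X, τ) are complements of opens:
  closed(X, τ) = {∅, {p38}, {p41}, {p38, p40}, {p38, p41}, {p39, p41}, {p38, p39, p41}, {p38, p40, p41}, {p38, p39, p40, p41}}.
int(A) = ⋃ {U ∈ τ : U ⊆ A}. Opens contained in A: ∅, {p40}.
Taking the union of these: int(A) = {p40}.
cl(A) = ⋂ {C closed : A ⊆ C}. Closed sets containing A: {p38, p40, p41}, {p38, p39, p40, p41}.
Intersecting these: cl(A) = {p38, p40, p41}.
∂A = cl(A) ∖ int(A) = {p38, p40, p41} ∖ {p40} = {p38, p41}.


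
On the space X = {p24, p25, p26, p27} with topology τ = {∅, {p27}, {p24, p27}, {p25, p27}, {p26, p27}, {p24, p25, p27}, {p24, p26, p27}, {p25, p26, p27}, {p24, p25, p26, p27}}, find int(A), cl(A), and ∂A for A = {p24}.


int(A) = ∅, cl(A) = {p24}, ∂A = {p24}.

Closed sets in (X, τ) are complements of opens:
  closed(X, τ) = {∅, {p24}, {p25}, {p26}, {p24, p25}, {p24, p26}, {p25, p26}, {p24, p25, p26}, {p24, p25, p26, p27}}.
int(A) = ⋃ {U ∈ τ : U ⊆ A}. Opens contained in A: ∅.
Taking the union of these: int(A) = ∅.
cl(A) = ⋂ {C closed : A ⊆ C}. Closed sets containing A: {p24}, {p24, p25}, {p24, p26}, {p24, p25, p26}, {p24, p25, p26, p27}.
Intersecting these: cl(A) = {p24}.
∂A = cl(A) ∖ int(A) = {p24} ∖ ∅ = {p24}.


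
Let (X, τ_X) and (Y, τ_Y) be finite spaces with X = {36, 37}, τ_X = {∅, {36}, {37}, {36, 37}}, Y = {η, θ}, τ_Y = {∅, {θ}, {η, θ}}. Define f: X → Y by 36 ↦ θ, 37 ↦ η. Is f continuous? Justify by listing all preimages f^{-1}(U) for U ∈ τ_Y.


f IS continuous.

Compute f^{-1}(U) for each U ∈ τ_Y:
  U = ∅: f^{-1}(U) = ∅ ∈ τ_X ✓.
  U = {θ}: f^{-1}(U) = {36} ∈ τ_X ✓.
  U = {η, θ}: f^{-1}(U) = {36, 37} ∈ τ_X ✓.
Every preimage lies in τ_X, so f IS continuous.


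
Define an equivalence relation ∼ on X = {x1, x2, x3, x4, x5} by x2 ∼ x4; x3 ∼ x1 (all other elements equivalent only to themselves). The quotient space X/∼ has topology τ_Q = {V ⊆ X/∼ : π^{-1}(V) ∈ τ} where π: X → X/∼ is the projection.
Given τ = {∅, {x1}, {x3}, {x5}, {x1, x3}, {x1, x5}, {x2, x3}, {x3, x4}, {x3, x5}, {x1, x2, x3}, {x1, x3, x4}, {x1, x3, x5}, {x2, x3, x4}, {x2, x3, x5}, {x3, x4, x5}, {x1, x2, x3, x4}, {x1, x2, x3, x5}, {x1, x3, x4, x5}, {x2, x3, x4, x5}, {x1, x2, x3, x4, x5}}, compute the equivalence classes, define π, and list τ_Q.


X/∼ = {[x1=x3], [x2=x4], [x5]}; |τ_Q| = 6.

Equivalence classes: [x1=x3], [x2=x4], [x5].
Quotient map π: X → X/∼ sends x1 ↦ [x1=x3], x2 ↦ [x2=x4], x3 ↦ [x1=x3], x4 ↦ [x2=x4], x5 ↦ [x5].
For each subset V ⊆ X/∼, compute π^{-1}(V) ⊆ X and check whether π^{-1}(V) ∈ τ. V is open in τ_Q iff π^{-1}(V) ∈ τ.
  V = {}: π^{-1}(V) = ∅ ∈ τ ✓.
  V = {[x1=x3]}: π^{-1}(V) = {x1, x3} ∈ τ ✓.
  V = {[x2=x4]}: π^{-1}(V) = {x2, x4} ∉ τ ✗.
  V = {[x1=x3], [x2=x4]}: π^{-1}(V) = {x1, x2, x3, x4} ∈ τ ✓.
  V = {[x5]}: π^{-1}(V) = {x5} ∈ τ ✓.
  V = {[x1=x3], [x5]}: π^{-1}(V) = {x1, x3, x5} ∈ τ ✓.
  V = {[x2=x4], [x5]}: π^{-1}(V) = {x2, x4, x5} ∉ τ ✗.
  V = {[x1=x3], [x2=x4], [x5]}: π^{-1}(V) = {x1, x2, x3, x4, x5} ∈ τ ✓.
Open sets in the quotient: τ_Q = {{}, {[x1=x3]}, {[x1=x3], [x2=x4]}, {[x5]}, {[x1=x3], [x5]}, {[x1=x3], [x2=x4], [x5]}} (6 elements).


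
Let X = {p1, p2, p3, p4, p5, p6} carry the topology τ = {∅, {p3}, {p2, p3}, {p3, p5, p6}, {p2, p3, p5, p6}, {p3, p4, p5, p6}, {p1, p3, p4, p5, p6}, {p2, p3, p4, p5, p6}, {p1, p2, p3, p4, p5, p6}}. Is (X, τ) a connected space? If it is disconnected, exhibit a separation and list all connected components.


(X, τ) is connected.

Find clopen sets (U ∈ τ with X ∖ U ∈ τ):
  U = ∅, X ∖ U = {p1, p2, p3, p4, p5, p6} — both open, so U is clopen.
  U = {p1, p2, p3, p4, p5, p6}, X ∖ U = ∅ — both open, so U is clopen.
Only trivial clopens (∅ and X) exist, so (X, τ) is connected.
Compute connected components by grouping points that agree on all clopens:
  component: {p1, p2, p3, p4, p5, p6}


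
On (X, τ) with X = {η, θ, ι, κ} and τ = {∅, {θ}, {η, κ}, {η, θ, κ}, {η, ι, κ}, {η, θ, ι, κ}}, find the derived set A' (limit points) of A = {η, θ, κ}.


A' = {η, ι, κ}

For each x ∈ X, list the open sets U ∈ τ with x ∈ U, then check whether U ∩ (A ∖ {x}) ≠ ∅ for every such U.
  x = η: opens ∋ x are {η, κ}, {η, θ, κ}, {η, ι, κ}, {η, θ, ι, κ}; each meets A ∖ {η}, so x IS a limit point.
  x = θ: open {θ} ∋ x has {θ} ∩ (A ∖ {θ}) = ∅, so x is NOT a limit point.
  x = ι: opens ∋ x are {η, ι, κ}, {η, θ, ι, κ}; each meets A ∖ {ι}, so x IS a limit point.
  x = κ: opens ∋ x are {η, κ}, {η, θ, κ}, {η, ι, κ}, {η, θ, ι, κ}; each meets A ∖ {κ}, so x IS a limit point.
Collecting: A' = {η, ι, κ}.


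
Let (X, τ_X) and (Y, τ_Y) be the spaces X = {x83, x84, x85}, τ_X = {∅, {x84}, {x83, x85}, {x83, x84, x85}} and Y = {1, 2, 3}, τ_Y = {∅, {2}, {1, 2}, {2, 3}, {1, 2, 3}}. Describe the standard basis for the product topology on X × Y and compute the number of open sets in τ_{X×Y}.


Basis B = {∅ × ∅, {x84} × {2}, {x83, x85} × {2}, {x84} × {1, 2}, {x84} × {2, 3}, {x83, x84, x85} × {2}, {x84} × {1, 2, 3}, {x83, x85} × {1, 2}, {x83, x85} × {2, 3}, {x83, x85} × {1, 2, 3}, {x83, x84, x85} × {1, 2}, {x83, x84, x85} × {2, 3}, {x83, x84, x85} × {1, 2, 3}}; |τ_{X×Y}| = 25.

Enumerate products U × V with U ∈ τ_X, V ∈ τ_Y (deduplicated):
  ∅ × ∅ = {} (∅)
  {x84} × {2} = {(x84,2)}
  {x83, x85} × {2} = {(x83,2), (x85,2)}
  {x84} × {1, 2} = {(x84,1), (x84,2)}
  {x84} × {2, 3} = {(x84,2), (x84,3)}
  {x83, x84, x85} × {2} = {(x83,2), (x84,2), (x85,2)}
  {x84} × {1, 2, 3} = {(x84,1), (x84,2), (x84,3)}
  {x83, x85} × {1, 2} = {(x83,1), (x83,2), (x85,1), (x85,2)}
  {x83, x85} × {2, 3} = {(x83,2), (x83,3), (x85,2), (x85,3)}
  {x83, x85} × {1, 2, 3} = {(x83,1), (x83,2), (x83,3), (x85,1), (x85,2), (x85,3)}
  {x83, x84, x85} × {1, 2} = {(x83,1), (x83,2), (x84,1), (x84,2), (x85,1), (x85,2)}
  {x83, x84, x85} × {2, 3} = {(x83,2), (x83,3), (x84,2), (x84,3), (x85,2), (x85,3)}
  {x83, x84, x85} × {1, 2, 3} = {(x83,1), (x83,2), (x83,3), (x84,1), (x84,2), (x84,3), (x85,1), (x85,2), (x85,3)}
These 13 distinct sets form the basis B.
Close under arbitrary unions to get τ_{X×Y}; counting gives |τ_{X×Y}| = 25.


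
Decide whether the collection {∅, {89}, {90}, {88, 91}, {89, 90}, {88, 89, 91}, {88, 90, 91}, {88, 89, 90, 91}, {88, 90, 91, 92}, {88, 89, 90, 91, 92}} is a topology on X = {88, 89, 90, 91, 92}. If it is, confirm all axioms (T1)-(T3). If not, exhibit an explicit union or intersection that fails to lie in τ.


τ IS a topology on X.

Axiom (T1): ∅ ∈ τ? Yes; X ∈ τ? Yes.
Axiom (T2/T3): check pairwise unions and intersections of members of τ.
All pairwise intersections and unions checked — each lies in τ. Therefore τ satisfies (T1), (T2), (T3): it IS a topology on X.


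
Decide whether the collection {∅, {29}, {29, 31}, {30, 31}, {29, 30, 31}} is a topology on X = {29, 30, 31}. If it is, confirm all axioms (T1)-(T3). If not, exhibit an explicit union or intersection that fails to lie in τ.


τ is NOT a topology on X.

Axiom (T1): ∅ ∈ τ? Yes; X ∈ τ? Yes.
Axiom (T2/T3): check pairwise unions and intersections of members of τ.
Counterexample for (T3): {29, 31} ∩ {30, 31} = {31} ∉ τ. Therefore τ is NOT a topology.


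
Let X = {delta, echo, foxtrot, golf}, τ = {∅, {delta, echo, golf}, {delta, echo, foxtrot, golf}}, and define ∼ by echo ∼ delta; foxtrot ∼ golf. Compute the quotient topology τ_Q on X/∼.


X/∼ = {[delta=echo], [foxtrot=golf]}; |τ_Q| = 2.

Equivalence classes: [delta=echo], [foxtrot=golf].
Quotient map π: X → X/∼ sends delta ↦ [delta=echo], echo ↦ [delta=echo], foxtrot ↦ [foxtrot=golf], golf ↦ [foxtrot=golf].
For each subset V ⊆ X/∼, compute π^{-1}(V) ⊆ X and check whether π^{-1}(V) ∈ τ. V is open in τ_Q iff π^{-1}(V) ∈ τ.
  V = {}: π^{-1}(V) = ∅ ∈ τ ✓.
  V = {[delta=echo]}: π^{-1}(V) = {delta, echo} ∉ τ ✗.
  V = {[foxtrot=golf]}: π^{-1}(V) = {foxtrot, golf} ∉ τ ✗.
  V = {[delta=echo], [foxtrot=golf]}: π^{-1}(V) = {delta, echo, foxtrot, golf} ∈ τ ✓.
Open sets in the quotient: τ_Q = {{}, {[delta=echo], [foxtrot=golf]}} (2 elements).


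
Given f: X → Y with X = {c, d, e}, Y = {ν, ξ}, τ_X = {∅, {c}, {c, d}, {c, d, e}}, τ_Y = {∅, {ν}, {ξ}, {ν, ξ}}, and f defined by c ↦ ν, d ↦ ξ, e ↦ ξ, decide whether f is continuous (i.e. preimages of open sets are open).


f is NOT continuous.

Compute f^{-1}(U) for each U ∈ τ_Y:
  U = ∅: f^{-1}(U) = ∅ ∈ τ_X ✓.
  U = {ν}: f^{-1}(U) = {c} ∈ τ_X ✓.
  U = {ξ}: f^{-1}(U) = {d, e} ∉ τ_X ✗.
  U = {ν, ξ}: f^{-1}(U) = {c, d, e} ∈ τ_X ✓.
Found U = {ξ} with f^{-1}(U) = {d, e} not in τ_X. Therefore f is NOT continuous.


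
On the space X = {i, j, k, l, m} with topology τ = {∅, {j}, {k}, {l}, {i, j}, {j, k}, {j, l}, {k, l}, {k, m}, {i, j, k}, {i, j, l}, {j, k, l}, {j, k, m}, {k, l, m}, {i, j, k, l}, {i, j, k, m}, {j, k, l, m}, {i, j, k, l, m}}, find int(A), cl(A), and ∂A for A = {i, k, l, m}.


int(A) = {k, l, m}, cl(A) = {i, k, l, m}, ∂A = {i}.

Closed sets in (X, τ) are complements of opens:
  closed(X, τ) = {∅, {i}, {l}, {m}, {i, j}, {i, l}, {i, m}, {k, m}, {l, m}, {i, j, l}, {i, j, m}, {i, k, m}, {i, l, m}, {k, l, m}, {i, j, k, m}, {i, j, l, m}, {i, k, l, m}, {i, j, k, l, m}}.
int(A) = ⋃ {U ∈ τ : U ⊆ A}. Opens contained in A: ∅, {k}, {l}, {k, l}, {k, m}, {k, l, m}.
Taking the union of these: int(A) = {k, l, m}.
cl(A) = ⋂ {C closed : A ⊆ C}. Closed sets containing A: {i, k, l, m}, {i, j, k, l, m}.
Intersecting these: cl(A) = {i, k, l, m}.
∂A = cl(A) ∖ int(A) = {i, k, l, m} ∖ {k, l, m} = {i}.


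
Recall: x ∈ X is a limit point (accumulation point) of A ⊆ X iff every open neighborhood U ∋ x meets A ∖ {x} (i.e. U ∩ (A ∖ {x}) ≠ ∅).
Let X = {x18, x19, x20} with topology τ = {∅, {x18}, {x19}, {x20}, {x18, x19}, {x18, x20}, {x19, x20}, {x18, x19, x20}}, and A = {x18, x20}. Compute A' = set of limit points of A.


A' = ∅

For each x ∈ X, list the open sets U ∈ τ with x ∈ U, then check whether U ∩ (A ∖ {x}) ≠ ∅ for every such U.
  x = x18: open {x18} ∋ x has {x18} ∩ (A ∖ {x18}) = ∅, so x is NOT a limit point.
  x = x19: open {x19} ∋ x has {x19} ∩ (A ∖ {x19}) = ∅, so x is NOT a limit point.
  x = x20: open {x20} ∋ x has {x20} ∩ (A ∖ {x20}) = ∅, so x is NOT a limit point.
Collecting: A' = ∅.


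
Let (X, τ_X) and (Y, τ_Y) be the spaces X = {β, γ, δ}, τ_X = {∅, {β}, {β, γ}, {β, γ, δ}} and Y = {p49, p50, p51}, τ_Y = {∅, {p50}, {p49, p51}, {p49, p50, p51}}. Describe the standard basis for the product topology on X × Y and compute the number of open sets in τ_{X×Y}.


Basis B = {∅ × ∅, {β} × {p50}, {β} × {p49, p51}, {β, γ} × {p50}, {β} × {p49, p50, p51}, {β, γ, δ} × {p50}, {β, γ} × {p49, p51}, {β, γ} × {p49, p50, p51}, {β, γ, δ} × {p49, p51}, {β, γ, δ} × {p49, p50, p51}}; |τ_{X×Y}| = 16.

Enumerate products U × V with U ∈ τ_X, V ∈ τ_Y (deduplicated):
  ∅ × ∅ = {} (∅)
  {β} × {p50} = {(β,p50)}
  {β} × {p49, p51} = {(β,p49), (β,p51)}
  {β, γ} × {p50} = {(β,p50), (γ,p50)}
  {β} × {p49, p50, p51} = {(β,p49), (β,p50), (β,p51)}
  {β, γ, δ} × {p50} = {(β,p50), (γ,p50), (δ,p50)}
  {β, γ} × {p49, p51} = {(β,p49), (β,p51), (γ,p49), (γ,p51)}
  {β, γ} × {p49, p50, p51} = {(β,p49), (β,p50), (β,p51), (γ,p49), (γ,p50), (γ,p51)}
  {β, γ, δ} × {p49, p51} = {(β,p49), (β,p51), (γ,p49), (γ,p51), (δ,p49), (δ,p51)}
  {β, γ, δ} × {p49, p50, p51} = {(β,p49), (β,p50), (β,p51), (γ,p49), (γ,p50), (γ,p51), (δ,p49), (δ,p50), (δ,p51)}
These 10 distinct sets form the basis B.
Close under arbitrary unions to get τ_{X×Y}; counting gives |τ_{X×Y}| = 16.


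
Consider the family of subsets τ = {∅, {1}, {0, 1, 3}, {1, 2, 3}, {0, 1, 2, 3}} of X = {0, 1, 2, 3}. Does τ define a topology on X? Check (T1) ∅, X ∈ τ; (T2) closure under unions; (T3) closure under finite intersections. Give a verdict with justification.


τ is NOT a topology on X.

Axiom (T1): ∅ ∈ τ? Yes; X ∈ τ? Yes.
Axiom (T2/T3): check pairwise unions and intersections of members of τ.
Counterexample for (T3): {0, 1, 3} ∩ {1, 2, 3} = {1, 3} ∉ τ. Therefore τ is NOT a topology.
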